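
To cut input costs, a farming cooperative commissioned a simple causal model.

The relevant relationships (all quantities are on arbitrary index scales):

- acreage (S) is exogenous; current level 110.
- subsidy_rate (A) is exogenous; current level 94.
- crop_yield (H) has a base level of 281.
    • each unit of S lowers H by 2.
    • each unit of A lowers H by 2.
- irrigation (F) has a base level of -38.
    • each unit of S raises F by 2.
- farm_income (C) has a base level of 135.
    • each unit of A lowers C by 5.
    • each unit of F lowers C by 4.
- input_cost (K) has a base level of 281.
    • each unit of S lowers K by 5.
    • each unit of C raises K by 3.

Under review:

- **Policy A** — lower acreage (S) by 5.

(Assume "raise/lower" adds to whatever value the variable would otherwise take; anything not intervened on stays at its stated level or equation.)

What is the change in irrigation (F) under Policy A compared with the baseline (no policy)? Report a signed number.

Baseline:
  S = 110
  F = -38 + 2·110 = 182
Policy A (S − 5):
  S = 110 − 5 = 105
  F = -38 + 2·105 = 172
Change in F: 172 − 182 = -10

-10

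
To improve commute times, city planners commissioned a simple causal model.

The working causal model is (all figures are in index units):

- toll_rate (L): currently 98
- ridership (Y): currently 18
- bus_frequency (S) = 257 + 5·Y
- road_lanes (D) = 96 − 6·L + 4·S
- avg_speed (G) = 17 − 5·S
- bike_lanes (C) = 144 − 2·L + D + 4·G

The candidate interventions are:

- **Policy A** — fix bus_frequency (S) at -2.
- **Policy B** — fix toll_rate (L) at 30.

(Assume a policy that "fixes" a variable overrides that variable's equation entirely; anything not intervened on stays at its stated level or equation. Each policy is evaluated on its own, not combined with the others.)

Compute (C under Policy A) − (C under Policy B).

5040

Policy A (S := -2):
  L = 98
  Y = 18
  S = -2
  D = 96 − 6·98 + 4·(-2) = -500
  G = 17 − 5·(-2) = 27
  C = 144 − 2·98 + (-500) + 4·27 = -444
Policy B (L := 30):
  L = 30
  Y = 18
  S = 257 + 5·18 = 347
  D = 96 − 6·30 + 4·347 = 1304
  G = 17 − 5·347 = -1718
  C = 144 − 2·30 + 1304 + 4·(-1718) = -5484
C: -444 − (-5484) = 5040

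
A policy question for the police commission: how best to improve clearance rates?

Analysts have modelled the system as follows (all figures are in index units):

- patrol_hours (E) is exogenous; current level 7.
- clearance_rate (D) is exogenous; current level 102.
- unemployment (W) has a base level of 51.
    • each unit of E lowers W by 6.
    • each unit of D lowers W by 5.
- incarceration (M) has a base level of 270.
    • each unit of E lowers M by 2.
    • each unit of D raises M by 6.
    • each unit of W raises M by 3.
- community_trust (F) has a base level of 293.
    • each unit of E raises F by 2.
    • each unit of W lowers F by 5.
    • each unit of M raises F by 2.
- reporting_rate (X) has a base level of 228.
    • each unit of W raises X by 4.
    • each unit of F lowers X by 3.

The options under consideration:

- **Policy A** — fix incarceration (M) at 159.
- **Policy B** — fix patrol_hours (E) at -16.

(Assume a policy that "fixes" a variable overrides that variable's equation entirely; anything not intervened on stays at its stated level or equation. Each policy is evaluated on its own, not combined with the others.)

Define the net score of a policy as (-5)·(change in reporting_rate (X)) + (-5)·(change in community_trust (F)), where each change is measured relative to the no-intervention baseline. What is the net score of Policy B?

-920

Baseline:
  E = 7
  D = 102
  W = 51 − 6·7 − 5·102 = -501
  M = 270 − 2·7 + 6·102 + 3·(-501) = -635
  F = 293 + 2·7 − 5·(-501) + 2·(-635) = 1542
  X = 228 + 4·(-501) − 3·1542 = -6402
Policy B (E := -16):
  E = -16
  D = 102
  W = 51 − 6·(-16) − 5·102 = -363
  M = 270 − 2·(-16) + 6·102 + 3·(-363) = -175
  F = 293 + 2·(-16) − 5·(-363) + 2·(-175) = 1726
  X = 228 + 4·(-363) − 3·1726 = -6402
ΔX = -6402 − (-6402) = 0; ΔF = 1726 − 1542 = 184
Score = (-5)·0 + (-5)·184 = -920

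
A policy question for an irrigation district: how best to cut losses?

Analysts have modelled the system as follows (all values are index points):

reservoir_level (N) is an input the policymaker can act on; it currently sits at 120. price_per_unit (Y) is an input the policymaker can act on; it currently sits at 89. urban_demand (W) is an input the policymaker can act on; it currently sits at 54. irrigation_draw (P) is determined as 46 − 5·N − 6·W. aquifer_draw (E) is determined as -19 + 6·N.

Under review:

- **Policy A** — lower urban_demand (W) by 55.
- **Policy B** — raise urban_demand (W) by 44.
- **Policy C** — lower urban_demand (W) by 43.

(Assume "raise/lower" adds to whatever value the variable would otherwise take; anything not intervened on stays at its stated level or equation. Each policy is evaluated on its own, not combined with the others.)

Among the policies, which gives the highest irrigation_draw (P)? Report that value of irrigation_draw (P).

Policy A (W − 55):
  N = 120
  W = 54 − 55 = -1
  P = 46 − 5·120 − 6·(-1) = -548
Policy B (W + 44):
  N = 120
  W = 54 + 44 = 98
  P = 46 − 5·120 − 6·98 = -1142
Policy C (W − 43):
  N = 120
  W = 54 − 43 = 11
  P = 46 − 5·120 − 6·11 = -620
Comparing — Policy A: P=-548, Policy B: P=-1142, Policy C: P=-620. Highest is -548 (Policy A).

-548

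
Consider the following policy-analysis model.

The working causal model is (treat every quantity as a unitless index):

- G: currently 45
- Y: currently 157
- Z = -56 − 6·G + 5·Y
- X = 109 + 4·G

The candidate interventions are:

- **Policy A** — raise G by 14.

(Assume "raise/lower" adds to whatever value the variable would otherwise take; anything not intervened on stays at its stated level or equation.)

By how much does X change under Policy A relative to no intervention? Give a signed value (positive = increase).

Baseline:
  G = 45
  X = 109 + 4·45 = 289
Policy A (G + 14):
  G = 45 + 14 = 59
  X = 109 + 4·59 = 345
Change in X: 345 − 289 = 56

56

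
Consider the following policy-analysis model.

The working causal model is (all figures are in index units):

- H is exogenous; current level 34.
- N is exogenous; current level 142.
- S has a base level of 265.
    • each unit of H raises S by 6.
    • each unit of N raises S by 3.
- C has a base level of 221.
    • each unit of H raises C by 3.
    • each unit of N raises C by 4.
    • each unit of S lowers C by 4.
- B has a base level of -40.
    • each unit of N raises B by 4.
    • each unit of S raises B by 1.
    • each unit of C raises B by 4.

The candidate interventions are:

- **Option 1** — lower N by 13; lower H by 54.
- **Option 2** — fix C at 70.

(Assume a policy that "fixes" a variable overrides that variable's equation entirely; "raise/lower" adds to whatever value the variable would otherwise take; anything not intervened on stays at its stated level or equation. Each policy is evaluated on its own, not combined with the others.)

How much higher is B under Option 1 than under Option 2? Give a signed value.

Option 1 (N − 13, H − 54):
  H = 34 − 54 = -20
  N = 142 − 13 = 129
  S = 265 + 6·(-20) + 3·129 = 532
  C = 221 + 3·(-20) + 4·129 − 4·532 = -1451
  B = -40 + 4·129 + 532 + 4·(-1451) = -4796
Option 2 (C := 70):
  H = 34
  N = 142
  S = 265 + 6·34 + 3·142 = 895
  C = 70
  B = -40 + 4·142 + 895 + 4·70 = 1703
B: -4796 − 1703 = -6499

-6499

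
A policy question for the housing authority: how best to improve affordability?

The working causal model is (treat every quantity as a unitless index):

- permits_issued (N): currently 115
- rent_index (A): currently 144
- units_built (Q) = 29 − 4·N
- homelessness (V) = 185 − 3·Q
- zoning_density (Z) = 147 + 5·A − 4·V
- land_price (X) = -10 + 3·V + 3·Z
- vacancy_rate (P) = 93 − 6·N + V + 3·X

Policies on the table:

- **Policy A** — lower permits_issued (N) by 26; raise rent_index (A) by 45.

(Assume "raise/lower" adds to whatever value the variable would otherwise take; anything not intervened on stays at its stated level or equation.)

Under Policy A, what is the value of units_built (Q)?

-327

Policy A (N − 26, A + 45):
  N = 115 − 26 = 89
  Q = 29 − 4·89 = -327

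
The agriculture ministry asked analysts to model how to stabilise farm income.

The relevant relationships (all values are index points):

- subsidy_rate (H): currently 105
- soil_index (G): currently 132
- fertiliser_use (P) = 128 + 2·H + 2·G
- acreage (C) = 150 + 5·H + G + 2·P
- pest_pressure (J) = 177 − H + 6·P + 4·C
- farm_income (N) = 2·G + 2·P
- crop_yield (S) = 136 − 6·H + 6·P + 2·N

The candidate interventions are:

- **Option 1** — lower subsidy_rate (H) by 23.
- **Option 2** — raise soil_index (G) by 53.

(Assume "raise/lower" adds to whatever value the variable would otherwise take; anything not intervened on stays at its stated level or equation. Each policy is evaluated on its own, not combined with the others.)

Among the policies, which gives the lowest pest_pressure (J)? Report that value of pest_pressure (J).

10647

Option 1 (H − 23):
  H = 105 − 23 = 82
  G = 132
  P = 128 + 2·82 + 2·132 = 556
  C = 150 + 5·82 + 132 + 2·556 = 1804
  J = 177 − 82 + 6·556 + 4·1804 = 10647
Option 2 (G + 53):
  H = 105
  G = 132 + 53 = 185
  P = 128 + 2·105 + 2·185 = 708
  C = 150 + 5·105 + 185 + 2·708 = 2276
  J = 177 − 105 + 6·708 + 4·2276 = 13424
Comparing — Option 1: J=10647, Option 2: J=13424. Lowest is 10647 (Option 1).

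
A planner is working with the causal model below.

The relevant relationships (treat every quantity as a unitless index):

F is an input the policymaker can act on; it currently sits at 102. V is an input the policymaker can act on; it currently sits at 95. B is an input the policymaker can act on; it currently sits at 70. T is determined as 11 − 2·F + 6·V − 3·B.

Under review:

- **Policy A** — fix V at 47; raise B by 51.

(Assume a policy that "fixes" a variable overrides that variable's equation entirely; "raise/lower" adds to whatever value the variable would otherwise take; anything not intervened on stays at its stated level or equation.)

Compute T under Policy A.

-274

Policy A (V := 47, B + 51):
  F = 102
  V = 47
  B = 70 + 51 = 121
  T = 11 − 2·102 + 6·47 − 3·121 = -274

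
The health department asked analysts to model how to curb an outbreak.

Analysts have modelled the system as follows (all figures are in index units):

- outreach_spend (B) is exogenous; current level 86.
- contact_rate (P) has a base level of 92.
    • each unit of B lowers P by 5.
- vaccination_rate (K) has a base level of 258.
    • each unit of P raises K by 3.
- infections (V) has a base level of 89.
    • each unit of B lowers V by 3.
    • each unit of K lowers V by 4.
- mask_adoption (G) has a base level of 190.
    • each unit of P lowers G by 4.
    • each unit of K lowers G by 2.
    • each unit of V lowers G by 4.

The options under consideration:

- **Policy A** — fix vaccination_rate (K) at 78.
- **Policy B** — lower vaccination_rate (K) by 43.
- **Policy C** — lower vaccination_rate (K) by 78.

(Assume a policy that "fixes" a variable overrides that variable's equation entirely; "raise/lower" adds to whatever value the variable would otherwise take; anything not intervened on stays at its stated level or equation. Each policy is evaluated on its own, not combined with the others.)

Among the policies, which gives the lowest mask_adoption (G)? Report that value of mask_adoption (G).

Policy A (K := 78):
  B = 86
  P = 92 − 5·86 = -338
  K = 78
  V = 89 − 3·86 − 4·78 = -481
  G = 190 − 4·(-338) − 2·78 − 4·(-481) = 3310
Policy B (K − 43):
  B = 86
  P = 92 − 5·86 = -338
  K = 258 + 3·(-338) (−43 from intervention) = -799
  V = 89 − 3·86 − 4·(-799) = 3027
  G = 190 − 4·(-338) − 2·(-799) − 4·3027 = -8968
Policy C (K − 78):
  B = 86
  P = 92 − 5·86 = -338
  K = 258 + 3·(-338) (−78 from intervention) = -834
  V = 89 − 3·86 − 4·(-834) = 3167
  G = 190 − 4·(-338) − 2·(-834) − 4·3167 = -9458
Comparing — Policy A: G=3310, Policy B: G=-8968, Policy C: G=-9458. Lowest is -9458 (Policy C).

-9458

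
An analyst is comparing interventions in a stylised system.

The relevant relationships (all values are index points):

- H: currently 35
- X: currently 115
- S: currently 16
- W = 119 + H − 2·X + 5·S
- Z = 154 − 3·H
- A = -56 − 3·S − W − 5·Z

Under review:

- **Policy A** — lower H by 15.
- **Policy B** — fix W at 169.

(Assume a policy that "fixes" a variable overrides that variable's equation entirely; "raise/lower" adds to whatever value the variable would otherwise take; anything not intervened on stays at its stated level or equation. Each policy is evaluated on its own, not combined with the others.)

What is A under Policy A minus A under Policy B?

-45

Policy A (H − 15):
  H = 35 − 15 = 20
  X = 115
  S = 16
  W = 119 + 20 − 2·115 + 5·16 = -11
  Z = 154 − 3·20 = 94
  A = -56 − 3·16 − (-11) − 5·94 = -563
Policy B (W := 169):
  H = 35
  X = 115
  S = 16
  W = 169
  Z = 154 − 3·35 = 49
  A = -56 − 3·16 − 169 − 5·49 = -518
A: -563 − (-518) = -45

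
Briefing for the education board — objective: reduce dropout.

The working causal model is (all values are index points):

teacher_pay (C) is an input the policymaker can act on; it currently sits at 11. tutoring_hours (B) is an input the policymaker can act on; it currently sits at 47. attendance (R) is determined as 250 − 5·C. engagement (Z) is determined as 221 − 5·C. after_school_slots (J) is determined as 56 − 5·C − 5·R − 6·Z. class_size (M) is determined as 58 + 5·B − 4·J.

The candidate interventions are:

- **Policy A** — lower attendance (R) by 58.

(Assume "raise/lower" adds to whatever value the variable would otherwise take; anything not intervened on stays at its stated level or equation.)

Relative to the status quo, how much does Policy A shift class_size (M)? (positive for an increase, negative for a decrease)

-1160

Baseline:
  C = 11
  B = 47
  R = 250 − 5·11 = 195
  Z = 221 − 5·11 = 166
  J = 56 − 5·11 − 5·195 − 6·166 = -1970
  M = 58 + 5·47 − 4·(-1970) = 8173
Policy A (R − 58):
  C = 11
  B = 47
  R = 250 − 5·11 (−58 from intervention) = 137
  Z = 221 − 5·11 = 166
  J = 56 − 5·11 − 5·137 − 6·166 = -1680
  M = 58 + 5·47 − 4·(-1680) = 7013
Change in M: 7013 − 8173 = -1160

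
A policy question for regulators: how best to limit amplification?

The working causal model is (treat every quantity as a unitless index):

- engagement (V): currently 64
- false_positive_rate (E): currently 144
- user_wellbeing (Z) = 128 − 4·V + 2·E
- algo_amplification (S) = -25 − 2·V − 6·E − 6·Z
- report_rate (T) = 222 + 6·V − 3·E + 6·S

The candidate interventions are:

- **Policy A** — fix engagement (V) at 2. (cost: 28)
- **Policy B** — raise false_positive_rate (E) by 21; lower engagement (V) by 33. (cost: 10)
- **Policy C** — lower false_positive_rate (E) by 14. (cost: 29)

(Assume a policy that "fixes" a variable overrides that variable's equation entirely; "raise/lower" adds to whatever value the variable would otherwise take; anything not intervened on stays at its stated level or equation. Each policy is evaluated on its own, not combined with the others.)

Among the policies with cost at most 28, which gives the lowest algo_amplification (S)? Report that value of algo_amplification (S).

Policy A (V := 2):
  V = 2
  E = 144
  Z = 128 − 4·2 + 2·144 = 408
  S = -25 − 2·2 − 6·144 − 6·408 = -3341
Policy B (E + 21, V − 33):
  V = 64 − 33 = 31
  E = 144 + 21 = 165
  Z = 128 − 4·31 + 2·165 = 334
  S = -25 − 2·31 − 6·165 − 6·334 = -3081
Comparing — Policy A: S=-3341, Policy B: S=-3081. Lowest is -3341 (Policy A).

-3341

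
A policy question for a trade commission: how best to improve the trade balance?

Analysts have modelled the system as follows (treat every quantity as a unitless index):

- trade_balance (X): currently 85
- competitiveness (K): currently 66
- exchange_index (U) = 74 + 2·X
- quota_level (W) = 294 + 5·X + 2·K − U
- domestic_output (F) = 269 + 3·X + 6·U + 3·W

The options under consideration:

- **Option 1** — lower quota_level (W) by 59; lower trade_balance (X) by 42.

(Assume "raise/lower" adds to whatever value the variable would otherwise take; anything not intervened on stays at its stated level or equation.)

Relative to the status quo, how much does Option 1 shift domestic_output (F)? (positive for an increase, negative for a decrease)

-1185

Baseline:
  X = 85
  K = 66
  U = 74 + 2·85 = 244
  W = 294 + 5·85 + 2·66 − 244 = 607
  F = 269 + 3·85 + 6·244 + 3·607 = 3809
Option 1 (W − 59, X − 42):
  X = 85 − 42 = 43
  K = 66
  U = 74 + 2·43 = 160
  W = 294 + 5·43 + 2·66 − 160 (−59 from intervention) = 422
  F = 269 + 3·43 + 6·160 + 3·422 = 2624
Change in F: 2624 − 3809 = -1185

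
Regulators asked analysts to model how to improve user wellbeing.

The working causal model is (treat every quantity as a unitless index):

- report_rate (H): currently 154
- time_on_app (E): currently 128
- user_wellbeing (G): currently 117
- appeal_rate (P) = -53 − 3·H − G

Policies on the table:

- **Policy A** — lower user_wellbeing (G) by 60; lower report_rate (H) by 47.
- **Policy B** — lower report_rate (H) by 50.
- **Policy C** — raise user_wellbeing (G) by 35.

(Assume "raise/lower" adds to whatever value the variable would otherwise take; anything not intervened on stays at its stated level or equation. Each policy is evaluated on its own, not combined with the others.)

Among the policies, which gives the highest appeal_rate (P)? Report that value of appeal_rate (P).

Policy A (G − 60, H − 47):
  H = 154 − 47 = 107
  G = 117 − 60 = 57
  P = -53 − 3·107 − 57 = -431
Policy B (H − 50):
  H = 154 − 50 = 104
  G = 117
  P = -53 − 3·104 − 117 = -482
Policy C (G + 35):
  H = 154
  G = 117 + 35 = 152
  P = -53 − 3·154 − 152 = -667
Comparing — Policy A: P=-431, Policy B: P=-482, Policy C: P=-667. Highest is -431 (Policy A).

-431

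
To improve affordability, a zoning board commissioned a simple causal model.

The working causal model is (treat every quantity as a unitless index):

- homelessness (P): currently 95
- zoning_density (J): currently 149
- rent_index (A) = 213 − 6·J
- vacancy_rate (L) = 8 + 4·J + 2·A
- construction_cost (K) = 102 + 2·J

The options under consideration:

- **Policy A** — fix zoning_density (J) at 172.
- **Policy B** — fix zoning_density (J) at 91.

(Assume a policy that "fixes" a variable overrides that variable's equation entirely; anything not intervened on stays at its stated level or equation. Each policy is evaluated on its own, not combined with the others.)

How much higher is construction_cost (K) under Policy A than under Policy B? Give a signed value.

Policy A (J := 172):
  J = 172
  K = 102 + 2·172 = 446
Policy B (J := 91):
  J = 91
  K = 102 + 2·91 = 284
K: 446 − 284 = 162

162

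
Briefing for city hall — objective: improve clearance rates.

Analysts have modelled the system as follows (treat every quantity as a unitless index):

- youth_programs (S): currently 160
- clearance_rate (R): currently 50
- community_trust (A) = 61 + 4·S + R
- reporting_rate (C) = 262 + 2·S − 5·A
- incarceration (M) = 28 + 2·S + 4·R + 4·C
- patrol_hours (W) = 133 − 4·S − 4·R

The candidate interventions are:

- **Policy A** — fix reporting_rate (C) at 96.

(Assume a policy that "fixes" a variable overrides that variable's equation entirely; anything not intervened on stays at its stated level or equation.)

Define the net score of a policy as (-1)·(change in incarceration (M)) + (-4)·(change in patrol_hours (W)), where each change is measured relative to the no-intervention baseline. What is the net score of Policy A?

-13076

Baseline:
  S = 160
  R = 50
  A = 61 + 4·160 + 50 = 751
  C = 262 + 2·160 − 5·751 = -3173
  M = 28 + 2·160 + 4·50 + 4·(-3173) = -12144
  W = 133 − 4·160 − 4·50 = -707
Policy A (C := 96):
  S = 160
  R = 50
  A = 61 + 4·160 + 50 = 751
  C = 96
  M = 28 + 2·160 + 4·50 + 4·96 = 932
  W = 133 − 4·160 − 4·50 = -707
ΔM = 932 − (-12144) = 13076; ΔW = -707 − (-707) = 0
Score = (-1)·13076 + (-4)·0 = -13076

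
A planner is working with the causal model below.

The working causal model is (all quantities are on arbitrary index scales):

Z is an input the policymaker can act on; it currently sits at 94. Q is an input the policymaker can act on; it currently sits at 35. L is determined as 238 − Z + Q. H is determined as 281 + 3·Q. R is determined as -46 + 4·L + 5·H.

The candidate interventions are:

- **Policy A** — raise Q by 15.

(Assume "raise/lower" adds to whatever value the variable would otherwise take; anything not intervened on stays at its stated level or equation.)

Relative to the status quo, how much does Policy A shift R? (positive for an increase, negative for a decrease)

285

Baseline:
  Z = 94
  Q = 35
  L = 238 − 94 + 35 = 179
  H = 281 + 3·35 = 386
  R = -46 + 4·179 + 5·386 = 2600
Policy A (Q + 15):
  Z = 94
  Q = 35 + 15 = 50
  L = 238 − 94 + 50 = 194
  H = 281 + 3·50 = 431
  R = -46 + 4·194 + 5·431 = 2885
Change in R: 2885 − 2600 = 285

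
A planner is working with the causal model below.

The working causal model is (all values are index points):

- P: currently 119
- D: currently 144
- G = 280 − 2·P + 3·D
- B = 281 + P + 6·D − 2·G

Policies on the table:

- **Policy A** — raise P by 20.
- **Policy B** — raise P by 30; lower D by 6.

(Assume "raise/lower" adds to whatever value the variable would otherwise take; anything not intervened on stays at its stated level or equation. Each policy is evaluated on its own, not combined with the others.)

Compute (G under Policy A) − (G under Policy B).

Policy A (P + 20):
  P = 119 + 20 = 139
  D = 144
  G = 280 − 2·139 + 3·144 = 434
Policy B (P + 30, D − 6):
  P = 119 + 30 = 149
  D = 144 − 6 = 138
  G = 280 − 2·149 + 3·138 = 396
G: 434 − 396 = 38

38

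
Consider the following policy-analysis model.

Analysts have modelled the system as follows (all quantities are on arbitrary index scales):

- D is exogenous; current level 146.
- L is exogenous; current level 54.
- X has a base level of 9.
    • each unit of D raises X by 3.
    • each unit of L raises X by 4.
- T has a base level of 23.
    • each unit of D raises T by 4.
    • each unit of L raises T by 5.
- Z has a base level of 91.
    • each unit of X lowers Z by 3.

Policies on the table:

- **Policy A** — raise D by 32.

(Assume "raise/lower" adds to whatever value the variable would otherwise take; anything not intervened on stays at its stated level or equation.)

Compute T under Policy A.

Policy A (D + 32):
  D = 146 + 32 = 178
  L = 54
  T = 23 + 4·178 + 5·54 = 1005

1005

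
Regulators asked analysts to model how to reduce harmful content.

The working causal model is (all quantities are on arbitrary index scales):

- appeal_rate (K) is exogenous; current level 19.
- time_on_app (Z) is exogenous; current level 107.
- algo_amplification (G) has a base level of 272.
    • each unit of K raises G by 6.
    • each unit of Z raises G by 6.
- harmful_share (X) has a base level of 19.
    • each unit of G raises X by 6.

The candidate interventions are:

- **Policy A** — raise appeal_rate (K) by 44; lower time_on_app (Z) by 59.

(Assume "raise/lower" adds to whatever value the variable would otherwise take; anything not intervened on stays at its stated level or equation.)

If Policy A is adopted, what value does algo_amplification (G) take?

938

Policy A (K + 44, Z − 59):
  K = 19 + 44 = 63
  Z = 107 − 59 = 48
  G = 272 + 6·63 + 6·48 = 938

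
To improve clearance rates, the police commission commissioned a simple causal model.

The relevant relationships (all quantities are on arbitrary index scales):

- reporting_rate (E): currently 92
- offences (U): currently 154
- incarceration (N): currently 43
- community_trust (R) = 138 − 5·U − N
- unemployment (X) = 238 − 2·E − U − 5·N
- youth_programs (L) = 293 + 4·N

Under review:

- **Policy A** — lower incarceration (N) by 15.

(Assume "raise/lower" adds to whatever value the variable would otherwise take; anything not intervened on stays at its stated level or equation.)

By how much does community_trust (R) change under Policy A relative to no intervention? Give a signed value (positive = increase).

15

Baseline:
  U = 154
  N = 43
  R = 138 − 5·154 − 43 = -675
Policy A (N − 15):
  U = 154
  N = 43 − 15 = 28
  R = 138 − 5·154 − 28 = -660
Change in R: -660 − (-675) = 15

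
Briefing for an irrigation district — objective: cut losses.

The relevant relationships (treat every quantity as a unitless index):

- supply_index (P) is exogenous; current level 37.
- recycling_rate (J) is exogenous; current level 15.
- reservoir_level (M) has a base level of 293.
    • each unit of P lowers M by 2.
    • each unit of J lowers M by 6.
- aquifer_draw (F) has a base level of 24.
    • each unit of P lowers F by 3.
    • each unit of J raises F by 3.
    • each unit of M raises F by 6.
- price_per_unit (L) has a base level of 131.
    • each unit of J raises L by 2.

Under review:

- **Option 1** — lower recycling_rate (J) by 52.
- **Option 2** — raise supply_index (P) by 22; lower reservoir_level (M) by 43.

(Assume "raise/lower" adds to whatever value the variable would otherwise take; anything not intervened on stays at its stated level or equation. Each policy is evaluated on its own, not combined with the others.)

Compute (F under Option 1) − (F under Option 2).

2304

Option 1 (J − 52):
  P = 37
  J = 15 − 52 = -37
  M = 293 − 2·37 − 6·(-37) = 441
  F = 24 − 3·37 + 3·(-37) + 6·441 = 2448
Option 2 (P + 22, M − 43):
  P = 37 + 22 = 59
  J = 15
  M = 293 − 2·59 − 6·15 (−43 from intervention) = 42
  F = 24 − 3·59 + 3·15 + 6·42 = 144
F: 2448 − 144 = 2304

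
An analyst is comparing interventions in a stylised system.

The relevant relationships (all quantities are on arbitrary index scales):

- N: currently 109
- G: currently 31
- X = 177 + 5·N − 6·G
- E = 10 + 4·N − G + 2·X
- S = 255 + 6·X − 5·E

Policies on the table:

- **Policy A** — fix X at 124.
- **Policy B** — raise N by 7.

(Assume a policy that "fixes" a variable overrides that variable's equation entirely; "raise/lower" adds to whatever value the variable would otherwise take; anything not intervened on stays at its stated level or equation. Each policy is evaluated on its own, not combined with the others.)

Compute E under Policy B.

1585

Policy B (N + 7):
  N = 109 + 7 = 116
  G = 31
  X = 177 + 5·116 − 6·31 = 571
  E = 10 + 4·116 − 31 + 2·571 = 1585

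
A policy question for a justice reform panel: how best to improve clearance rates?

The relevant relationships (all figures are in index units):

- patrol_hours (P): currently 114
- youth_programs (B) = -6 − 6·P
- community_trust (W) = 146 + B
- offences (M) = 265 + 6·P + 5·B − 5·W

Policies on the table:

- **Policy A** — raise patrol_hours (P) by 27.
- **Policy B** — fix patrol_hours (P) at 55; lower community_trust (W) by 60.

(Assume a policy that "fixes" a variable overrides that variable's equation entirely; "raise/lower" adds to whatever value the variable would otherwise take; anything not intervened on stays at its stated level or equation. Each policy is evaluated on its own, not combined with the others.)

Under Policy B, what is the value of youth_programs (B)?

Policy B (P := 55, W − 60):
  P = 55
  B = -6 − 6·55 = -336

-336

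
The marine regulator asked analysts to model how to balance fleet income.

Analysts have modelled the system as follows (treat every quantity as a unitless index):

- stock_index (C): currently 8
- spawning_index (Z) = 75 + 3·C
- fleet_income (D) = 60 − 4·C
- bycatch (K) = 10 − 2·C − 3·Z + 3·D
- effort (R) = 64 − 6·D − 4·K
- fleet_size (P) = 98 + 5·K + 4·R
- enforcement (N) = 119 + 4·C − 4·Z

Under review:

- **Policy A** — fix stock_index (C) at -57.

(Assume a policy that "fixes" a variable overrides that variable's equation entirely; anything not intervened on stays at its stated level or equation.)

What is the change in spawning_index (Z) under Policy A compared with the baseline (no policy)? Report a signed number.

Baseline:
  C = 8
  Z = 75 + 3·8 = 99
Policy A (C := -57):
  C = -57
  Z = 75 + 3·(-57) = -96
Change in Z: -96 − 99 = -195

-195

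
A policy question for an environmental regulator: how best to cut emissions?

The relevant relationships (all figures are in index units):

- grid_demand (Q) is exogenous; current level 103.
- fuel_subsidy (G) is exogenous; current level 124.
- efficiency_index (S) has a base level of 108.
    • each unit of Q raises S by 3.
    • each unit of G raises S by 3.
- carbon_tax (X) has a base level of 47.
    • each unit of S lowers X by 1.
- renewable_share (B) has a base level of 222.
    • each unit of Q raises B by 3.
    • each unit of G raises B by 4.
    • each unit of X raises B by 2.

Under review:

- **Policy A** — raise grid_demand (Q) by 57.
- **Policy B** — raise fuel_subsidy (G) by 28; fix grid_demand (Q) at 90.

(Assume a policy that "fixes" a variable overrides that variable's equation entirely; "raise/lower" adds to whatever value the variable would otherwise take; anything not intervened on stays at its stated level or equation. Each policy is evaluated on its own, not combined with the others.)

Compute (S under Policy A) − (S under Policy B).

Policy A (Q + 57):
  Q = 103 + 57 = 160
  G = 124
  S = 108 + 3·160 + 3·124 = 960
Policy B (G + 28, Q := 90):
  Q = 90
  G = 124 + 28 = 152
  S = 108 + 3·90 + 3·152 = 834
S: 960 − 834 = 126

126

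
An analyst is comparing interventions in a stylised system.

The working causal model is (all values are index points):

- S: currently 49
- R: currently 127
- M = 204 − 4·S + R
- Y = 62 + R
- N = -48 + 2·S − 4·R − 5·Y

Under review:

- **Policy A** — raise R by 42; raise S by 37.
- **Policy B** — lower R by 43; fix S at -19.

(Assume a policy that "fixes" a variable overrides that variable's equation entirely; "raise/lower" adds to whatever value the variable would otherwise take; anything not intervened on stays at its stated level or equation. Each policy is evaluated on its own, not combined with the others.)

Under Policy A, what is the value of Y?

Policy A (R + 42, S + 37):
  R = 127 + 42 = 169
  Y = 62 + 169 = 231

231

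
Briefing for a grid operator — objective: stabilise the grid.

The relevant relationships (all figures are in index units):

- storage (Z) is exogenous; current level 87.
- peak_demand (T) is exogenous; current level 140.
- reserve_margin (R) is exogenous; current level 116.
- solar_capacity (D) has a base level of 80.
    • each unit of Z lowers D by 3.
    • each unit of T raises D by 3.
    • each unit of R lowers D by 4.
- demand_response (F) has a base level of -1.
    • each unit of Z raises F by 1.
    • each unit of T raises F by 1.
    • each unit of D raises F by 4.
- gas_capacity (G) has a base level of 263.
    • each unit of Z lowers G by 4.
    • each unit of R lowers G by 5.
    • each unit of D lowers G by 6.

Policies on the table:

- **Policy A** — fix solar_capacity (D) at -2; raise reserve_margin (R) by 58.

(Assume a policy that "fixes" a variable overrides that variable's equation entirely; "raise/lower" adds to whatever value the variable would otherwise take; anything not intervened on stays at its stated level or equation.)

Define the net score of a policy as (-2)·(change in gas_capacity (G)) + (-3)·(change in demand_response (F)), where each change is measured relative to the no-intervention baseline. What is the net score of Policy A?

Baseline:
  Z = 87
  T = 140
  R = 116
  D = 80 − 3·87 + 3·140 − 4·116 = -225
  F = -1 + 87 + 140 + 4·(-225) = -674
  G = 263 − 4·87 − 5·116 − 6·(-225) = 685
Policy A (D := -2, R + 58):
  Z = 87
  T = 140
  R = 116 + 58 = 174
  D = -2
  F = -1 + 87 + 140 + 4·(-2) = 218
  G = 263 − 4·87 − 5·174 − 6·(-2) = -943
ΔG = -943 − 685 = -1628; ΔF = 218 − (-674) = 892
Score = (-2)·(-1628) + (-3)·892 = 580

580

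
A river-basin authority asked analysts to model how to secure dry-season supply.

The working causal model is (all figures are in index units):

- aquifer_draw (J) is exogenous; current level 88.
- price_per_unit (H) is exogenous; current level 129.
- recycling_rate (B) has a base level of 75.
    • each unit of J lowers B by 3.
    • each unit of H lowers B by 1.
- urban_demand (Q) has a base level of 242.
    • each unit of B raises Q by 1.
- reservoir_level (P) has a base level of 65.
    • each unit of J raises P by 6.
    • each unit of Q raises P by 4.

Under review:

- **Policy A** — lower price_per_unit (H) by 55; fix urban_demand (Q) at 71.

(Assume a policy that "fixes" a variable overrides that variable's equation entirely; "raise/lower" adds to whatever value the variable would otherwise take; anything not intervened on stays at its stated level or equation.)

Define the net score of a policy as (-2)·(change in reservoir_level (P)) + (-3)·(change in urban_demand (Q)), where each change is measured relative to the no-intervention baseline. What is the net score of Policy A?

Baseline:
  J = 88
  H = 129
  B = 75 − 3·88 − 129 = -318
  Q = 242 + (-318) = -76
  P = 65 + 6·88 + 4·(-76) = 289
Policy A (H − 55, Q := 71):
  J = 88
  H = 129 − 55 = 74
  B = 75 − 3·88 − 74 = -263
  Q = 71
  P = 65 + 6·88 + 4·71 = 877
ΔP = 877 − 289 = 588; ΔQ = 71 − (-76) = 147
Score = (-2)·588 + (-3)·147 = -1617

-1617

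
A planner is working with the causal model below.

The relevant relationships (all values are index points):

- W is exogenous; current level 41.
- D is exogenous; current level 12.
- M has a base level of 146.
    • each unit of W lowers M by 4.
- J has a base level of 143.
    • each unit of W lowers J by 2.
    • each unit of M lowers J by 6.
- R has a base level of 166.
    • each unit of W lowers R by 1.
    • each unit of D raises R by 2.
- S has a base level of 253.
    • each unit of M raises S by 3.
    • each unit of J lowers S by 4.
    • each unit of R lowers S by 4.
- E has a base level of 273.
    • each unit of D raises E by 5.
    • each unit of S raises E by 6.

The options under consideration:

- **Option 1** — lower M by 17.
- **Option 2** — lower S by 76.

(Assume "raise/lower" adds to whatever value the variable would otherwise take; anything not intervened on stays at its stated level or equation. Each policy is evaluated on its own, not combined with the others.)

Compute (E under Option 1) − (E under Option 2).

-2298

Option 1 (M − 17):
  W = 41
  D = 12
  M = 146 − 4·41 (−17 from intervention) = -35
  J = 143 − 2·41 − 6·(-35) = 271
  R = 166 − 41 + 2·12 = 149
  S = 253 + 3·(-35) − 4·271 − 4·149 = -1532
  E = 273 + 5·12 + 6·(-1532) = -8859
Option 2 (S − 76):
  W = 41
  D = 12
  M = 146 − 4·41 = -18
  J = 143 − 2·41 − 6·(-18) = 169
  R = 166 − 41 + 2·12 = 149
  S = 253 + 3·(-18) − 4·169 − 4·149 (−76 from intervention) = -1149
  E = 273 + 5·12 + 6·(-1149) = -6561
E: -8859 − (-6561) = -2298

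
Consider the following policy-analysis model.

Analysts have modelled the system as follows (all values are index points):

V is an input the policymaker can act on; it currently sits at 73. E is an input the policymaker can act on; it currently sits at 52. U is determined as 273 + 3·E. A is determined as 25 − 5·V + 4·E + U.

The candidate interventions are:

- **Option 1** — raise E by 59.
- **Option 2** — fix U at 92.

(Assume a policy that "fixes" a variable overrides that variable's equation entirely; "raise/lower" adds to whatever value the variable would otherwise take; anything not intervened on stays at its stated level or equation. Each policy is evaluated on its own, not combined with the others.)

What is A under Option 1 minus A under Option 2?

750

Option 1 (E + 59):
  V = 73
  E = 52 + 59 = 111
  U = 273 + 3·111 = 606
  A = 25 − 5·73 + 4·111 + 606 = 710
Option 2 (U := 92):
  V = 73
  E = 52
  U = 92
  A = 25 − 5·73 + 4·52 + 92 = -40
A: 710 − (-40) = 750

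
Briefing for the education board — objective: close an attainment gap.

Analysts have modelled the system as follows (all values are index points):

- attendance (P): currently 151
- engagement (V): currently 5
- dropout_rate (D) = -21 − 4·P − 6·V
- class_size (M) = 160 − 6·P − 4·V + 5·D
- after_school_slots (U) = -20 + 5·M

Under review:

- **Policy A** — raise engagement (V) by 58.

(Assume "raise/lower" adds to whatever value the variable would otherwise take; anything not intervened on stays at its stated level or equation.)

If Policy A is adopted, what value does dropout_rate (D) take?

Policy A (V + 58):
  P = 151
  V = 5 + 58 = 63
  D = -21 − 4·151 − 6·63 = -1003

-1003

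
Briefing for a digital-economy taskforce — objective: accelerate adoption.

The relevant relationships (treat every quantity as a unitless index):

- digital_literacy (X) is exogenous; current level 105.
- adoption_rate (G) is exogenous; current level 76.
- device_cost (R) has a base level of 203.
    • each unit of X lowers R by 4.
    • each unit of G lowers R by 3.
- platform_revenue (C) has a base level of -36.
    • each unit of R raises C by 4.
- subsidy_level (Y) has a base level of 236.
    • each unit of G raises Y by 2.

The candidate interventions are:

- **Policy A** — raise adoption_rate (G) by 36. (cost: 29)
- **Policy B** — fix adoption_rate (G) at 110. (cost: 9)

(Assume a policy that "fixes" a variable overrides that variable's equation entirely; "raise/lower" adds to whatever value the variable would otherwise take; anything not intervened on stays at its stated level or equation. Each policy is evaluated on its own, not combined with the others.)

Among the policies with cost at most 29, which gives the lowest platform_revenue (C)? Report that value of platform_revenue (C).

-2248

Policy A (G + 36):
  X = 105
  G = 76 + 36 = 112
  R = 203 − 4·105 − 3·112 = -553
  C = -36 + 4·(-553) = -2248
Policy B (G := 110):
  X = 105
  G = 110
  R = 203 − 4·105 − 3·110 = -547
  C = -36 + 4·(-547) = -2224
Comparing — Policy A: C=-2248, Policy B: C=-2224. Lowest is -2248 (Policy A).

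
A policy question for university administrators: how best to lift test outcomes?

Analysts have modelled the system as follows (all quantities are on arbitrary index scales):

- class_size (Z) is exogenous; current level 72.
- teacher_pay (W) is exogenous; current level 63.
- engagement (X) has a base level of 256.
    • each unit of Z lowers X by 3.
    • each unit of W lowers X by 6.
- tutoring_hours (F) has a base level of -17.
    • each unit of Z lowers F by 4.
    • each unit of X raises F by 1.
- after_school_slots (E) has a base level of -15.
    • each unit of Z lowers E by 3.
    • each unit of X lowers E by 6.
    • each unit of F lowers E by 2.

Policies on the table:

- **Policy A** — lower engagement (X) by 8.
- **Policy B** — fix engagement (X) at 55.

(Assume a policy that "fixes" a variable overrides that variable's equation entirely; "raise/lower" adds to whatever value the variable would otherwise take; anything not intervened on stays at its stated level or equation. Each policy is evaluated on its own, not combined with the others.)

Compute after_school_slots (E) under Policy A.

3147

Policy A (X − 8):
  Z = 72
  W = 63
  X = 256 − 3·72 − 6·63 (−8 from intervention) = -346
  F = -17 − 4·72 + (-346) = -651
  E = -15 − 3·72 − 6·(-346) − 2·(-651) = 3147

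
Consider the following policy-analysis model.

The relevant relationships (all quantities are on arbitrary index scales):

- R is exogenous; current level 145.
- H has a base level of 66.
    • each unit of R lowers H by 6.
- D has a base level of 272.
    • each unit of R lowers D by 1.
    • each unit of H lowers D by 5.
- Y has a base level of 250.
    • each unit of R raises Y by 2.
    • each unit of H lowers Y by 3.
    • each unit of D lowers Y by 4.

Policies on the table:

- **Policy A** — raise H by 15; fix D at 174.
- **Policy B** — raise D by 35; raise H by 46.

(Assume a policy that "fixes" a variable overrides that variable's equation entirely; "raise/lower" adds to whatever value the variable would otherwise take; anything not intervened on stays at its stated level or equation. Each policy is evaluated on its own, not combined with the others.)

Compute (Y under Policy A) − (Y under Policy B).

15205

Policy A (H + 15, D := 174):
  R = 145
  H = 66 − 6·145 (+15 from intervention) = -789
  D = 174
  Y = 250 + 2·145 − 3·(-789) − 4·174 = 2211
Policy B (D + 35, H + 46):
  R = 145
  H = 66 − 6·145 (+46 from intervention) = -758
  D = 272 − 145 − 5·(-758) (+35 from intervention) = 3952
  Y = 250 + 2·145 − 3·(-758) − 4·3952 = -12994
Y: 2211 − (-12994) = 15205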